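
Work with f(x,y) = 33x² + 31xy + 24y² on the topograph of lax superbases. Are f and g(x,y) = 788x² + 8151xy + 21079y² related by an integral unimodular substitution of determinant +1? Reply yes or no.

D₁ = -2207, D₂ = -2207
f: flip: (33,31,24)→(24,-31,33)
f: translate: b→17 (≡-31 mod 48), so (24,-31,33)→(24,17,26)
f: reduced (well bottom): (24,17,26) with a≤c, −a<b≤a
g: translate: b→271 (≡8151 mod 1576), so (788,8151,21079)→(788,271,24)
g: flip: (788,271,24)→(24,-271,788)
g: translate: b→17 (≡-271 mod 48), so (24,-271,788)→(24,17,26)
g: reduced (well bottom): (24,17,26) with a≤c, −a<b≤a
reduced forms (24, 17, 26) vs (24, 17, 26) ⇒ equivalent

yes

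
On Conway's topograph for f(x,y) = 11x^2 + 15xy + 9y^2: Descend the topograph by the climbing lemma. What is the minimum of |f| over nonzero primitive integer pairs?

translate: b→-7 (≡15 mod 22), so (11,15,9)→(11,-7,5)
flip: (11,-7,5)→(5,7,11)
translate: b→-3 (≡7 mod 10), so (5,7,11)→(5,-3,9)
reduced (well bottom): (5,-3,9) with a≤c, −a<b≤a
well minimum = a = 5

5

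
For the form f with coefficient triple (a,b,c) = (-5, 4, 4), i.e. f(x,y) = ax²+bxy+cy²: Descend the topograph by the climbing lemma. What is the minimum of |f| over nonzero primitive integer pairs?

river: ρ → (4,4,-5)
river: ρ → (-5,6,3)
river: ρ → (3,6,-5)
river: ρ → (-5,4,4)
closes: descent 0, river 4
min |a| on river = 3

3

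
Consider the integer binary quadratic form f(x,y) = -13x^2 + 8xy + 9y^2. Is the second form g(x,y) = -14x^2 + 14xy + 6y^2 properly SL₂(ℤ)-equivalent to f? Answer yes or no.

D₁ = 532, D₂ = 532
river cycle of f (length 16): (9, 10, -12), (-12, 14, 7), (7, 14, -12), (-12, 10, 9), (9, 8, -13), (-13, 18, 4), (4, 22, -3), (-3, 20, 11), (11, 2, -12), (-12, 22, 1), … (6 more)
river cycle of g (length 4): (6, 22, -2), (-2, 22, 6), (6, 14, -14), (-14, 14, 6)
cycles differ ⇒ inequivalent

no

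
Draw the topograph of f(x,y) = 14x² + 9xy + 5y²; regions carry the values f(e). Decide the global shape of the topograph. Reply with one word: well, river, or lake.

D = b²−4ac = 9² − 4·14·5 = -199
D < 0 ⇒ definite ⇒ every region one sign ⇒ single well

well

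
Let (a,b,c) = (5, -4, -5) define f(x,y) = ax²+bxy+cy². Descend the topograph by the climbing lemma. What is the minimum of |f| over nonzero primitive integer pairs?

descent: ρ → (-5,4,5)  [lands on river]
river: ρ → (5,6,-4)
river: ρ → (-4,10,1)
river: ρ → (1,10,-4)
river: ρ → (-4,6,5)
river: ρ → (5,4,-5)
river: ρ → (-5,6,4)
river: ρ → (4,10,-1)
river: ρ → (-1,10,4)
river: ρ → (4,6,-5)
closes: descent 1, river 10
min |a| on river = 1

1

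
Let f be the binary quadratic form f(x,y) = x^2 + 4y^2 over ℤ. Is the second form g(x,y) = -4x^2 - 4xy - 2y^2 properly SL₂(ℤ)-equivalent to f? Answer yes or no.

D₁ = -16, D₂ = -16
f: reduced (well bottom): (1,0,4) with a≤c, −a<b≤a
g is negative-definite; reduce −g:
−g: flip: (4,4,2)→(2,-4,4)
−g: translate: b→0 (≡-4 mod 4), so (2,-4,4)→(2,0,2)
−g: reduced (well bottom): (2,0,2) with a≤c, −a<b≤a
flip sign back: reduced form of g is (-2,0,-2)
reduced forms (1, 0, 4) vs (-2, 0, -2) ⇒ inequivalent

no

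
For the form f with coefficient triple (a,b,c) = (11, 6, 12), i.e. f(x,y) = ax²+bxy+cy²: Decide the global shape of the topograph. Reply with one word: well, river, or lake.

D = b²−4ac = 6² − 4·11·12 = -492
D < 0 ⇒ definite ⇒ every region one sign ⇒ single well

well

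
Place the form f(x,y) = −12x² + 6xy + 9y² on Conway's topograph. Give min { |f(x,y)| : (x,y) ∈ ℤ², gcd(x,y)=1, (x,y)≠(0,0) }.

river: ρ → (9,12,-9)
river: ρ → (-9,6,12)
river: ρ → (12,18,-3)
river: ρ → (-3,18,12)
river: ρ → (12,6,-9)
river: ρ → (-9,12,9)
river: ρ → (9,6,-12)
river: ρ → (-12,18,3)
river: ρ → (3,18,-12)
river: ρ → (-12,6,9)
closes: descent 0, river 10
min |a| on river = 3

3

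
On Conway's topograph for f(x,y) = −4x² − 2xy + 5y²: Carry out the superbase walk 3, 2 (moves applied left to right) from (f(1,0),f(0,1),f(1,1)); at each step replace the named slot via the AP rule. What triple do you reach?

start (-4,5,-1) = (f(1,0),f(0,1),f(1,1))
replace slot 3: 2·((-4)+5) − (-1) = 3 → (-4,5,3)
replace slot 2: 2·((-4)+3) − 5 = -7 → (-4,-7,3)

-4,-7,3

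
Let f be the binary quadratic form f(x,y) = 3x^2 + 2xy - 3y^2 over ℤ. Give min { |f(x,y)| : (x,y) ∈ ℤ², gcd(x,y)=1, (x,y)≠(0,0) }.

river: ρ → (-3,4,2)
river: ρ → (2,4,-3)
river: ρ → (-3,2,3)
river: ρ → (3,4,-2)
river: ρ → (-2,4,3)
river: ρ → (3,2,-3)
closes: descent 0, river 6
min |a| on river = 2

2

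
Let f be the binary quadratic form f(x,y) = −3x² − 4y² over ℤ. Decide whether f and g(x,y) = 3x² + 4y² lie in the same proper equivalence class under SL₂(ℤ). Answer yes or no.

D₁ = -48, D₂ = -48
f is negative-definite; reduce −f:
−f: reduced (well bottom): (3,0,4) with a≤c, −a<b≤a
flip sign back: reduced form of f is (-3,0,-4)
g: reduced (well bottom): (3,0,4) with a≤c, −a<b≤a
reduced forms (-3, 0, -4) vs (3, 0, 4) ⇒ inequivalent

no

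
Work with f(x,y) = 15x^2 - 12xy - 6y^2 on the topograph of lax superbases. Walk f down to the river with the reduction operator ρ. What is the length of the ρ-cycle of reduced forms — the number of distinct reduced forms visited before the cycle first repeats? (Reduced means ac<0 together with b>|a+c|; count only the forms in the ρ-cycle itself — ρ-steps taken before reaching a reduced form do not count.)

D = 504, ⌊√D⌋ = 22
descent: ρ → (-6,12,15)  [lands on river]
river: ρ → (15,18,-3)
river: ρ → (-3,18,15)
river: ρ → (15,12,-6)
ρ-cycle length = 4 (tail of 1 descent step not counted)

4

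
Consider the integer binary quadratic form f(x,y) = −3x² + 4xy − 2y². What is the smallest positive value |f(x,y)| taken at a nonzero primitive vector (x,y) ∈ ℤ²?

translate: b→2 (≡-4 mod 6), so (3,-4,2)→(3,2,1)
flip: (3,2,1)→(1,-2,3)
translate: b→0 (≡-2 mod 2), so (1,-2,3)→(1,0,2)
reduced (well bottom): (1,0,2) with a≤c, −a<b≤a
well minimum |f| = |-1| = 1 (negative-definite)

1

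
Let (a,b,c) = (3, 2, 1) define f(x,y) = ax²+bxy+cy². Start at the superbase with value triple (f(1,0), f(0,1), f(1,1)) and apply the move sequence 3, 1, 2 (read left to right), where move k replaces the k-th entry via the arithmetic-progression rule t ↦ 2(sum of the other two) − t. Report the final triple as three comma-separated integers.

start (3,1,6) = (f(1,0),f(0,1),f(1,1))
replace slot 3: 2·(3+1) − 6 = 2 → (3,1,2)
replace slot 1: 2·(1+2) − 3 = 3 → (3,1,2)
replace slot 2: 2·(3+2) − 1 = 9 → (3,9,2)

3,9,2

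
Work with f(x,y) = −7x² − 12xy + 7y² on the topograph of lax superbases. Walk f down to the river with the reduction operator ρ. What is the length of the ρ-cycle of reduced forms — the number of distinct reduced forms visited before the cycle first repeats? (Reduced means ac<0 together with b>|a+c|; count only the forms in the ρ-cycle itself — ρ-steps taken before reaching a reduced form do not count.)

D = 340, ⌊√D⌋ = 18
descent: ρ → (7,12,-7)  [lands on river]
river: ρ → (-7,16,3)
river: ρ → (3,14,-12)
river: ρ → (-12,10,5)
river: ρ → (5,10,-12)
river: ρ → (-12,14,3)
river: ρ → (3,16,-7)
river: ρ → (-7,12,7)
river: ρ → (7,16,-3)
river: ρ → (-3,14,12)
river: ρ → (12,10,-5)
river: ρ → (-5,10,12)
river: ρ → (12,14,-3)
river: ρ → (-3,16,7)
ρ-cycle length = 14 (tail of 1 descent step not counted)

14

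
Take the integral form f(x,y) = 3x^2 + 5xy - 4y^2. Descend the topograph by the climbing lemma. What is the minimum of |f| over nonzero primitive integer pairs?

river: ρ → (-4,3,4)
river: ρ → (4,5,-3)
river: ρ → (-3,7,2)
river: ρ → (2,5,-6)
river: ρ → (-6,7,1)
river: ρ → (1,7,-6)
river: ρ → (-6,5,2)
river: ρ → (2,7,-3)
river: ρ → (-3,5,4)
river: ρ → (4,3,-4)
river: ρ → (-4,5,3)
river: ρ → (3,7,-2)
river: ρ → (-2,5,6)
river: ρ → (6,7,-1)
river: ρ → (-1,7,6)
river: ρ → (6,5,-2)
river: ρ → (-2,7,3)
river: ρ → (3,5,-4)
closes: descent 0, river 18
min |a| on river = 1

1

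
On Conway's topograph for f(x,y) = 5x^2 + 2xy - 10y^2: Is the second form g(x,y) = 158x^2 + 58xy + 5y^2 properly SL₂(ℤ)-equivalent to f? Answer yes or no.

D₁ = 204, D₂ = 204
river cycle of f (length 6): (5, 12, -3), (-3, 12, 5), (5, 8, -7), (-7, 6, 6), (6, 6, -7), (-7, 8, 5)
river cycle of g (length 6): (5, 12, -3), (-3, 12, 5), (5, 8, -7), (-7, 6, 6), (6, 6, -7), (-7, 8, 5)
cycles coincide ⇒ equivalent

yes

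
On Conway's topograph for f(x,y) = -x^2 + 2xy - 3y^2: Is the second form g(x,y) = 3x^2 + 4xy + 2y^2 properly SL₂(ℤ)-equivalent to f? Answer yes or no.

D₁ = -8, D₂ = -8
f is negative-definite; reduce −f:
−f: translate: b→0 (≡-2 mod 2), so (1,-2,3)→(1,0,2)
−f: reduced (well bottom): (1,0,2) with a≤c, −a<b≤a
flip sign back: reduced form of f is (-1,0,-2)
g: translate: b→-2 (≡4 mod 6), so (3,4,2)→(3,-2,1)
g: flip: (3,-2,1)→(1,2,3)
g: translate: b→0 (≡2 mod 2), so (1,2,3)→(1,0,2)
g: reduced (well bottom): (1,0,2) with a≤c, −a<b≤a
reduced forms (-1, 0, -2) vs (1, 0, 2) ⇒ inequivalent

no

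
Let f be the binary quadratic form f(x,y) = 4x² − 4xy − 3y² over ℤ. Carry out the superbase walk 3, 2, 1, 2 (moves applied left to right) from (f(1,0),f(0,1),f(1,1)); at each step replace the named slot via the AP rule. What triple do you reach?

start (4,-3,-3) = (f(1,0),f(0,1),f(1,1))
replace slot 3: 2·(4+(-3)) − (-3) = 5 → (4,-3,5)
replace slot 2: 2·(4+5) − (-3) = 21 → (4,21,5)
replace slot 1: 2·(21+5) − 4 = 48 → (48,21,5)
replace slot 2: 2·(48+5) − 21 = 85 → (48,85,5)

48,85,5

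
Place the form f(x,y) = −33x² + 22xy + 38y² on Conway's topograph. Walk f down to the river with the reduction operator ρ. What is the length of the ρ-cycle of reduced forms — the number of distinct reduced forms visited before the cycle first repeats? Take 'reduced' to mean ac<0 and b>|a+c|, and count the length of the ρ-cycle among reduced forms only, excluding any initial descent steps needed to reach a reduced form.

D = 5500, ⌊√D⌋ = 74
river: ρ → (38,54,-17)
river: ρ → (-17,48,47)
river: ρ → (47,46,-18)
river: ρ → (-18,62,23)
river: ρ → (23,30,-50)
river: ρ → (-50,70,3)
river: ρ → (3,74,-2)
river: ρ → (-2,74,3)
river: ρ → (3,70,-50)
river: ρ → (-50,30,23)
river: ρ → (23,62,-18)
river: ρ → (-18,46,47)
river: ρ → (47,48,-17)
river: ρ → (-17,54,38)
river: ρ → (38,22,-33)
river: ρ → (-33,44,27)
river: ρ → (27,64,-13)
river: ρ → (-13,66,22)
river: ρ → (22,66,-13)
river: ρ → (-13,64,27)
river: ρ → (27,44,-33)
river: ρ → (-33,22,38)
ρ-cycle length = 22 (tail of 0 descent steps not counted)

22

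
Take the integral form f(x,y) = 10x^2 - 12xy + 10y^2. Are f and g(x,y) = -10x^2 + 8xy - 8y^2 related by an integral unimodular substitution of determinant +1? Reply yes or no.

D₁ = -256, D₂ = -256
f: translate: b→8 (≡-12 mod 20), so (10,-12,10)→(10,8,8)
f: flip: (10,8,8)→(8,-8,10)
f: translate: b→8 (≡-8 mod 16), so (8,-8,10)→(8,8,10)
f: reduced (well bottom): (8,8,10) with a≤c, −a<b≤a
g is negative-definite; reduce −g:
−g: flip: (10,-8,8)→(8,8,10)
−g: reduced (well bottom): (8,8,10) with a≤c, −a<b≤a
flip sign back: reduced form of g is (-8,-8,-10)
reduced forms (8, 8, 10) vs (-8, -8, -10) ⇒ inequivalent

no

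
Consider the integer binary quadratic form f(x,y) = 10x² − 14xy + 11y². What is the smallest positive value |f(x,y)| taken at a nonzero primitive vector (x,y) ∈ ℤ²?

translate: b→6 (≡-14 mod 20), so (10,-14,11)→(10,6,7)
flip: (10,6,7)→(7,-6,10)
reduced (well bottom): (7,-6,10) with a≤c, −a<b≤a
well minimum = a = 7

7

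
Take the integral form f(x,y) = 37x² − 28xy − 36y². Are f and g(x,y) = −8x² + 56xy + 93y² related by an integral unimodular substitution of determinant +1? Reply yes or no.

D₁ = 6112, D₂ = 6112
river cycle of f (length 24): (-36, 28, 37), (37, 46, -27), (-27, 62, 21), (21, 64, -24), (-24, 32, 53), (53, 74, -3), (-3, 76, 28), (28, 36, -43), (-43, 50, 21), (21, 76, -4), … (14 more)
river cycle of g (length 24): (-8, 72, 29), (29, 44, -36), (-36, 28, 37), (37, 46, -27), (-27, 62, 21), (21, 64, -24), (-24, 32, 53), (53, 74, -3), (-3, 76, 28), (28, 36, -43), … (14 more)
cycles coincide ⇒ equivalent

yes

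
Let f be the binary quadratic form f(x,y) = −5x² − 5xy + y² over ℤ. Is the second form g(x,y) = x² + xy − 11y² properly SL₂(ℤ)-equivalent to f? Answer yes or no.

D₁ = 45, D₂ = 45
river cycle of f (length 2): (1, 5, -5), (-5, 5, 1)
river cycle of g (length 2): (1, 5, -5), (-5, 5, 1)
cycles coincide ⇒ equivalent

yes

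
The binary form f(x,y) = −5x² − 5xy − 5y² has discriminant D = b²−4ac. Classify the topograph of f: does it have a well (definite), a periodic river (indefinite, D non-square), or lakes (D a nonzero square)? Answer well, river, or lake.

D = b²−4ac = (-5)² − 4·(-5)·(-5) = -75
D < 0 ⇒ definite ⇒ every region one sign ⇒ single well

well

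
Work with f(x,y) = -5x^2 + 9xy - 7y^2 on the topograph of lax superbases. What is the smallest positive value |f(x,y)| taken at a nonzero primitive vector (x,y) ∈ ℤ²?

translate: b→1 (≡-9 mod 10), so (5,-9,7)→(5,1,3)
flip: (5,1,3)→(3,-1,5)
reduced (well bottom): (3,-1,5) with a≤c, −a<b≤a
well minimum |f| = |-3| = 3 (negative-definite)

3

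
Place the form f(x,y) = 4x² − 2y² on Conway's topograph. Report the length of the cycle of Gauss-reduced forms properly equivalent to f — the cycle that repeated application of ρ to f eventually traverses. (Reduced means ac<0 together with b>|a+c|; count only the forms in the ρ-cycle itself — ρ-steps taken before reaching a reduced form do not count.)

D = 32, ⌊√D⌋ = 5
descent: ρ → (-2,4,2)  [lands on river]
river: ρ → (2,4,-2)
ρ-cycle length = 2 (tail of 1 descent step not counted)

2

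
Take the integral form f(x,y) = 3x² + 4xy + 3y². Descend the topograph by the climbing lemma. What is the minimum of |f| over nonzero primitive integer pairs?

translate: b→-2 (≡4 mod 6), so (3,4,3)→(3,-2,2)
flip: (3,-2,2)→(2,2,3)
reduced (well bottom): (2,2,3) with a≤c, −a<b≤a
well minimum = a = 2

2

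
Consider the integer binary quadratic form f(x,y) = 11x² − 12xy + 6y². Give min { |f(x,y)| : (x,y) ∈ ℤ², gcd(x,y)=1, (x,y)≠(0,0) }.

translate: b→10 (≡-12 mod 22), so (11,-12,6)→(11,10,5)
flip: (11,10,5)→(5,-10,11)
translate: b→0 (≡-10 mod 10), so (5,-10,11)→(5,0,6)
reduced (well bottom): (5,0,6) with a≤c, −a<b≤a
well minimum = a = 5

5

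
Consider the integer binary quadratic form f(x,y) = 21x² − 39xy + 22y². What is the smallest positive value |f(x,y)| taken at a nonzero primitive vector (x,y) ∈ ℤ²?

translate: b→3 (≡-39 mod 42), so (21,-39,22)→(21,3,4)
flip: (21,3,4)→(4,-3,21)
reduced (well bottom): (4,-3,21) with a≤c, −a<b≤a
well minimum = a = 4

4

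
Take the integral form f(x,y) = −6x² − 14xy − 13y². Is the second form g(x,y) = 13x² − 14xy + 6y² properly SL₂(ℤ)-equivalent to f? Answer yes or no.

D₁ = -116, D₂ = -116
f is negative-definite; reduce −f:
−f: translate: b→2 (≡14 mod 12), so (6,14,13)→(6,2,5)
−f: flip: (6,2,5)→(5,-2,6)
−f: reduced (well bottom): (5,-2,6) with a≤c, −a<b≤a
flip sign back: reduced form of f is (-5,2,-6)
g: translate: b→12 (≡-14 mod 26), so (13,-14,6)→(13,12,5)
g: flip: (13,12,5)→(5,-12,13)
g: translate: b→-2 (≡-12 mod 10), so (5,-12,13)→(5,-2,6)
g: reduced (well bottom): (5,-2,6) with a≤c, −a<b≤a
reduced forms (-5, 2, -6) vs (5, -2, 6) ⇒ inequivalent

no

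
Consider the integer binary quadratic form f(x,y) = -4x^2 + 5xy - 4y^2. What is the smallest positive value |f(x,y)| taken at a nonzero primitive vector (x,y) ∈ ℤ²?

translate: b→3 (≡-5 mod 8), so (4,-5,4)→(4,3,3)
flip: (4,3,3)→(3,-3,4)
translate: b→3 (≡-3 mod 6), so (3,-3,4)→(3,3,4)
reduced (well bottom): (3,3,4) with a≤c, −a<b≤a
well minimum |f| = |-3| = 3 (negative-definite)

3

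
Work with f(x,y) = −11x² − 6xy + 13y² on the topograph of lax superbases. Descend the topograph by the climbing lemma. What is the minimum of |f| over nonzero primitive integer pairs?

descent: ρ → (13,6,-11)  [lands on river]
river: ρ → (-11,16,8)
river: ρ → (8,16,-11)
river: ρ → (-11,6,13)
river: ρ → (13,20,-4)
river: ρ → (-4,20,13)
closes: descent 1, river 6
min |a| on river = 4

4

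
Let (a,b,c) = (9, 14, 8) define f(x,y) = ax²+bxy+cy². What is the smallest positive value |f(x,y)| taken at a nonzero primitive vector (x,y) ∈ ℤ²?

translate: b→-4 (≡14 mod 18), so (9,14,8)→(9,-4,3)
flip: (9,-4,3)→(3,4,9)
translate: b→-2 (≡4 mod 6), so (3,4,9)→(3,-2,8)
reduced (well bottom): (3,-2,8) with a≤c, −a<b≤a
well minimum = a = 3

3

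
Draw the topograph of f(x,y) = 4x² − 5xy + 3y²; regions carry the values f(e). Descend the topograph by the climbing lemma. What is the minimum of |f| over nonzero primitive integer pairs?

translate: b→3 (≡-5 mod 8), so (4,-5,3)→(4,3,2)
flip: (4,3,2)→(2,-3,4)
translate: b→1 (≡-3 mod 4), so (2,-3,4)→(2,1,3)
reduced (well bottom): (2,1,3) with a≤c, −a<b≤a
well minimum = a = 2

2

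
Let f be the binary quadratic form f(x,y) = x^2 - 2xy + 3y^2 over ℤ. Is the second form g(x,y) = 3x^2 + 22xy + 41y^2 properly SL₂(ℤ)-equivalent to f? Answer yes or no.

D₁ = -8, D₂ = -8
f: translate: b→0 (≡-2 mod 2), so (1,-2,3)→(1,0,2)
f: reduced (well bottom): (1,0,2) with a≤c, −a<b≤a
g: translate: b→-2 (≡22 mod 6), so (3,22,41)→(3,-2,1)
g: flip: (3,-2,1)→(1,2,3)
g: translate: b→0 (≡2 mod 2), so (1,2,3)→(1,0,2)
g: reduced (well bottom): (1,0,2) with a≤c, −a<b≤a
reduced forms (1, 0, 2) vs (1, 0, 2) ⇒ equivalent

yes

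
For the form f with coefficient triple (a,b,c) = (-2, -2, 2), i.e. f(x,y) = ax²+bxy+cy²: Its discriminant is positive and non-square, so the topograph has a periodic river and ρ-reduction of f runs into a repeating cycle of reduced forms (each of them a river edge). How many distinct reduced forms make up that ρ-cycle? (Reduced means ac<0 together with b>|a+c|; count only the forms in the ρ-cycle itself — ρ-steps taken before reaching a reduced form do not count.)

D = 20, ⌊√D⌋ = 4
descent: ρ → (2,2,-2)  [lands on river]
river: ρ → (-2,2,2)
ρ-cycle length = 2 (tail of 1 descent step not counted)

2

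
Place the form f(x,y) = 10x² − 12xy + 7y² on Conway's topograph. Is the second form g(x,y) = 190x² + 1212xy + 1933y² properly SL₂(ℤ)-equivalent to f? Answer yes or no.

D₁ = -136, D₂ = -136
f: translate: b→8 (≡-12 mod 20), so (10,-12,7)→(10,8,5)
f: flip: (10,8,5)→(5,-8,10)
f: translate: b→2 (≡-8 mod 10), so (5,-8,10)→(5,2,7)
f: reduced (well bottom): (5,2,7) with a≤c, −a<b≤a
g: translate: b→72 (≡1212 mod 380), so (190,1212,1933)→(190,72,7)
g: flip: (190,72,7)→(7,-72,190)
g: translate: b→-2 (≡-72 mod 14), so (7,-72,190)→(7,-2,5)
g: flip: (7,-2,5)→(5,2,7)
g: reduced (well bottom): (5,2,7) with a≤c, −a<b≤a
reduced forms (5, 2, 7) vs (5, 2, 7) ⇒ equivalent

yes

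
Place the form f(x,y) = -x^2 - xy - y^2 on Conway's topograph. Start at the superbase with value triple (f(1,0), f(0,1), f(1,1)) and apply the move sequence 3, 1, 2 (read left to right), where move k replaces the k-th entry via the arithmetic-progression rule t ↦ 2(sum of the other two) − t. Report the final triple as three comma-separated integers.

start (-1,-1,-3) = (f(1,0),f(0,1),f(1,1))
replace slot 3: 2·((-1)+(-1)) − (-3) = -1 → (-1,-1,-1)
replace slot 1: 2·((-1)+(-1)) − (-1) = -3 → (-3,-1,-1)
replace slot 2: 2·((-3)+(-1)) − (-1) = -7 → (-3,-7,-1)

-3,-7,-1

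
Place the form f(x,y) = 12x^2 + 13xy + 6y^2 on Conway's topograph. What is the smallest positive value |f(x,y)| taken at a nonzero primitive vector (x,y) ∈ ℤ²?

translate: b→-11 (≡13 mod 24), so (12,13,6)→(12,-11,5)
flip: (12,-11,5)→(5,11,12)
translate: b→1 (≡11 mod 10), so (5,11,12)→(5,1,6)
reduced (well bottom): (5,1,6) with a≤c, −a<b≤a
well minimum = a = 5

5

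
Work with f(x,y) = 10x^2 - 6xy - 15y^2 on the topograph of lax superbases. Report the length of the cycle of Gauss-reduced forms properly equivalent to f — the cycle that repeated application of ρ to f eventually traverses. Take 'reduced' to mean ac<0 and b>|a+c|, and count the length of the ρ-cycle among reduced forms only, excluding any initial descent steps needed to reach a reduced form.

D = 636, ⌊√D⌋ = 25
descent: ρ → (-15,6,10)  [lands on river]
river: ρ → (10,14,-11)
river: ρ → (-11,8,13)
river: ρ → (13,18,-6)
river: ρ → (-6,18,13)
river: ρ → (13,8,-11)
river: ρ → (-11,14,10)
river: ρ → (10,6,-15)
river: ρ → (-15,24,1)
river: ρ → (1,24,-15)
ρ-cycle length = 10 (tail of 1 descent step not counted)

10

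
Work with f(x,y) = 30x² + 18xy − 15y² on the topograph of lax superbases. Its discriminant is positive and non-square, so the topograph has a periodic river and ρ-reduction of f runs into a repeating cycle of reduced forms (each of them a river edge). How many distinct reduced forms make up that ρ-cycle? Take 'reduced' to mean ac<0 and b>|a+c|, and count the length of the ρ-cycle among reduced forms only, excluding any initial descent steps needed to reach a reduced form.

D = 2124, ⌊√D⌋ = 46
river: ρ → (-15,42,6)
river: ρ → (6,42,-15)
river: ρ → (-15,18,30)
river: ρ → (30,42,-3)
river: ρ → (-3,42,30)
river: ρ → (30,18,-15)
ρ-cycle length = 6 (tail of 0 descent steps not counted)

6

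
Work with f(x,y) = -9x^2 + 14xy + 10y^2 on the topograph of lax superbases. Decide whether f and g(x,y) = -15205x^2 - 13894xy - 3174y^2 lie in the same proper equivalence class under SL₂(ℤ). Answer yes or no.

D₁ = 556, D₂ = 556
river cycle of f (length 18): (10, 6, -13), (-13, 20, 3), (3, 22, -6), (-6, 14, 15), (15, 16, -5), (-5, 14, 18), (18, 22, -1), (-1, 22, 18), (18, 14, -5), (-5, 16, 15), … (8 more)
river cycle of g (length 18): (-9, 14, 10), (10, 6, -13), (-13, 20, 3), (3, 22, -6), (-6, 14, 15), (15, 16, -5), (-5, 14, 18), (18, 22, -1), (-1, 22, 18), (18, 14, -5), … (8 more)
cycles coincide ⇒ equivalent

yes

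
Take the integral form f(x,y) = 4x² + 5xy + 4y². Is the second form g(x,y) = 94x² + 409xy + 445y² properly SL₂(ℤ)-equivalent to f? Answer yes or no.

D₁ = -39, D₂ = -39
f: translate: b→-3 (≡5 mod 8), so (4,5,4)→(4,-3,3)
f: flip: (4,-3,3)→(3,3,4)
f: reduced (well bottom): (3,3,4) with a≤c, −a<b≤a
g: translate: b→33 (≡409 mod 188), so (94,409,445)→(94,33,3)
g: flip: (94,33,3)→(3,-33,94)
g: translate: b→3 (≡-33 mod 6), so (3,-33,94)→(3,3,4)
g: reduced (well bottom): (3,3,4) with a≤c, −a<b≤a
reduced forms (3, 3, 4) vs (3, 3, 4) ⇒ equivalent

yes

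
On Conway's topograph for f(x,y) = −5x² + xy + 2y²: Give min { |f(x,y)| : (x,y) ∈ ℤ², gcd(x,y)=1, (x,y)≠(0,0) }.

descent: ρ → (2,3,-4)  [lands on river]
river: ρ → (-4,5,1)
river: ρ → (1,5,-4)
river: ρ → (-4,3,2)
river: ρ → (2,5,-2)
river: ρ → (-2,3,4)
river: ρ → (4,5,-1)
river: ρ → (-1,5,4)
river: ρ → (4,3,-2)
river: ρ → (-2,5,2)
closes: descent 1, river 10
min |a| on river = 1

1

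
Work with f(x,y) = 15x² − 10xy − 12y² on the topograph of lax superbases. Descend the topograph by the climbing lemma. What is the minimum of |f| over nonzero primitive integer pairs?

descent: ρ → (-12,10,15)  [lands on river]
river: ρ → (15,20,-7)
river: ρ → (-7,22,12)
river: ρ → (12,26,-3)
river: ρ → (-3,28,3)
river: ρ → (3,26,-12)
river: ρ → (-12,22,7)
river: ρ → (7,20,-15)
river: ρ → (-15,10,12)
river: ρ → (12,14,-13)
river: ρ → (-13,12,13)
river: ρ → (13,14,-12)
closes: descent 1, river 12
min |a| on river = 3

3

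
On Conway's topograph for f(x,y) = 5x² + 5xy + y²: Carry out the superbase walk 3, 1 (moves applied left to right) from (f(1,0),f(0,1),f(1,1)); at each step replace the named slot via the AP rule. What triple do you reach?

start (5,1,11) = (f(1,0),f(0,1),f(1,1))
replace slot 3: 2·(5+1) − 11 = 1 → (5,1,1)
replace slot 1: 2·(1+1) − 5 = -1 → (-1,1,1)

-1,1,1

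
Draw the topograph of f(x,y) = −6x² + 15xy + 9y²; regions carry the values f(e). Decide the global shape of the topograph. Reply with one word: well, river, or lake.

D = b²−4ac = 15² − 4·(-6)·9 = 441
D = 21² is a perfect square ⇒ form factors over ℤ ⇒ lakes

lake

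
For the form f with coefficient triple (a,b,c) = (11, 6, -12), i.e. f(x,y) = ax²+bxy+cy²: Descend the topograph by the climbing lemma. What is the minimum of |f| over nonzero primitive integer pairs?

river: ρ → (-12,18,5)
river: ρ → (5,22,-4)
river: ρ → (-4,18,15)
river: ρ → (15,12,-7)
river: ρ → (-7,16,11)
river: ρ → (11,6,-12)
closes: descent 0, river 6
min |a| on river = 4

4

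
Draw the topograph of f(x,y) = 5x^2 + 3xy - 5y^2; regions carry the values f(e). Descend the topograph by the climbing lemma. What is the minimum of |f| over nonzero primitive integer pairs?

river: ρ → (-5,7,3)
river: ρ → (3,5,-7)
river: ρ → (-7,9,1)
river: ρ → (1,9,-7)
river: ρ → (-7,5,3)
river: ρ → (3,7,-5)
river: ρ → (-5,3,5)
river: ρ → (5,7,-3)
river: ρ → (-3,5,7)
river: ρ → (7,9,-1)
river: ρ → (-1,9,7)
river: ρ → (7,5,-3)
river: ρ → (-3,7,5)
river: ρ → (5,3,-5)
closes: descent 0, river 14
min |a| on river = 1

1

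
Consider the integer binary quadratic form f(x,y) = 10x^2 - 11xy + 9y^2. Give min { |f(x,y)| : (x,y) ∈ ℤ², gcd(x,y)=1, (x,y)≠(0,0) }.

translate: b→9 (≡-11 mod 20), so (10,-11,9)→(10,9,8)
flip: (10,9,8)→(8,-9,10)
translate: b→7 (≡-9 mod 16), so (8,-9,10)→(8,7,9)
reduced (well bottom): (8,7,9) with a≤c, −a<b≤a
well minimum = a = 8

8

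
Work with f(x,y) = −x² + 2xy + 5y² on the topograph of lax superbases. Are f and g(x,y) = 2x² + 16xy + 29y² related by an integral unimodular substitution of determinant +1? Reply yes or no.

D₁ = 24, D₂ = 24
river cycle of f (length 2): (-1, 4, 2), (2, 4, -1)
river cycle of g (length 2): (2, 4, -1), (-1, 4, 2)
cycles coincide ⇒ equivalent

yes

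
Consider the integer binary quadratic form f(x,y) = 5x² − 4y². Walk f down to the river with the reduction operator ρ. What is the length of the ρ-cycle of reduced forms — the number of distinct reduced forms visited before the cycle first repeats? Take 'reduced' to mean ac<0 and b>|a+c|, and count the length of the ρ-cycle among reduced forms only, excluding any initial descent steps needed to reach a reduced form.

D = 80, ⌊√D⌋ = 8
descent: ρ → (-4,8,1)  [lands on river]
river: ρ → (1,8,-4)
ρ-cycle length = 2 (tail of 1 descent step not counted)

2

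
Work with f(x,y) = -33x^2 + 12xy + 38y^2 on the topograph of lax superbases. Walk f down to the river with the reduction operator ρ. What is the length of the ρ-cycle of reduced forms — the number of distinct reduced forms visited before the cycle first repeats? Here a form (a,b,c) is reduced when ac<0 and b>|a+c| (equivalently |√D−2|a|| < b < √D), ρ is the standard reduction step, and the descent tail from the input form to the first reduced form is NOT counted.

D = 5160, ⌊√D⌋ = 71
river: ρ → (38,64,-7)
river: ρ → (-7,62,47)
river: ρ → (47,32,-22)
river: ρ → (-22,56,23)
river: ρ → (23,36,-42)
river: ρ → (-42,48,17)
river: ρ → (17,54,-33)
river: ρ → (-33,12,38)
ρ-cycle length = 8 (tail of 0 descent steps not counted)

8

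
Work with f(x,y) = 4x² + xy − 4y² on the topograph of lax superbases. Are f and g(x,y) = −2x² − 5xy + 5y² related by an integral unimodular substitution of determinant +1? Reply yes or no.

D₁ = 65, D₂ = 65
river cycle of f (length 6): (-4, 7, 1), (1, 7, -4), (-4, 1, 4), (4, 7, -1), (-1, 7, 4), (4, 1, -4)
river cycle of g (length 6): (5, 5, -2), (-2, 7, 2), (2, 5, -5), (-5, 5, 2), (2, 7, -2), (-2, 5, 5)
cycles differ ⇒ inequivalent

no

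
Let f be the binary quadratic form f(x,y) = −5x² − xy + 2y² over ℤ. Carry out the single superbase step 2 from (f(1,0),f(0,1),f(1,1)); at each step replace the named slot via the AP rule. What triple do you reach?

start (-5,2,-4) = (f(1,0),f(0,1),f(1,1))
replace slot 2: 2·((-5)+(-4)) − 2 = -20 → (-5,-20,-4)

-5,-20,-4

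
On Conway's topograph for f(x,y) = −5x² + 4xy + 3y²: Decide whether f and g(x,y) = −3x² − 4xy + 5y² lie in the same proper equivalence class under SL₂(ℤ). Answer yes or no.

D₁ = 76, D₂ = 76
river cycle of f (length 6): (3, 8, -1), (-1, 8, 3), (3, 4, -5), (-5, 6, 2), (2, 6, -5), (-5, 4, 3)
river cycle of g (length 6): (5, 4, -3), (-3, 8, 1), (1, 8, -3), (-3, 4, 5), (5, 6, -2), (-2, 6, 5)
cycles differ ⇒ inequivalent

no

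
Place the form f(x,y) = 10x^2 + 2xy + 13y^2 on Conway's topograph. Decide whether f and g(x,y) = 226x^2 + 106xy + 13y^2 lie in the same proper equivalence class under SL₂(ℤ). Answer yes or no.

D₁ = -516, D₂ = -516
f: reduced (well bottom): (10,2,13) with a≤c, −a<b≤a
g: flip: (226,106,13)→(13,-106,226)
g: translate: b→-2 (≡-106 mod 26), so (13,-106,226)→(13,-2,10)
g: flip: (13,-2,10)→(10,2,13)
g: reduced (well bottom): (10,2,13) with a≤c, −a<b≤a
reduced forms (10, 2, 13) vs (10, 2, 13) ⇒ equivalent

yes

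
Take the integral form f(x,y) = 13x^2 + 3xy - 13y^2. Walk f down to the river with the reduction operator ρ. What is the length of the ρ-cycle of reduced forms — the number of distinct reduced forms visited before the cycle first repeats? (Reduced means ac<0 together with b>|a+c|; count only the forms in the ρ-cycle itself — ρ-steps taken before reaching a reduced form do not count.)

D = 685, ⌊√D⌋ = 26
river: ρ → (-13,23,3)
river: ρ → (3,25,-5)
river: ρ → (-5,25,3)
river: ρ → (3,23,-13)
river: ρ → (-13,3,13)
river: ρ → (13,23,-3)
river: ρ → (-3,25,5)
river: ρ → (5,25,-3)
river: ρ → (-3,23,13)
river: ρ → (13,3,-13)
ρ-cycle length = 10 (tail of 0 descent steps not counted)

10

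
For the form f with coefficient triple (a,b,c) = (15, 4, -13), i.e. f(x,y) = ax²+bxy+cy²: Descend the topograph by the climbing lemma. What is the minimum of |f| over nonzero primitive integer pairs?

river: ρ → (-13,22,6)
river: ρ → (6,26,-5)
river: ρ → (-5,24,11)
river: ρ → (11,20,-9)
river: ρ → (-9,16,15)
river: ρ → (15,14,-10)
river: ρ → (-10,26,3)
river: ρ → (3,28,-1)
river: ρ → (-1,28,3)
river: ρ → (3,26,-10)
river: ρ → (-10,14,15)
river: ρ → (15,16,-9)
river: ρ → (-9,20,11)
river: ρ → (11,24,-5)
river: ρ → (-5,26,6)
river: ρ → (6,22,-13)
river: ρ → (-13,4,15)
river: ρ → (15,26,-2)
river: ρ → (-2,26,15)
river: ρ → (15,4,-13)
closes: descent 0, river 20
min |a| on river = 1

1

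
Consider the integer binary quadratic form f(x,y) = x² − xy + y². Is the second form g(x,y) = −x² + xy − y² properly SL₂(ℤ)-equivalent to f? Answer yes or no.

D₁ = -3, D₂ = -3
f: translate: b→1 (≡-1 mod 2), so (1,-1,1)→(1,1,1)
f: reduced (well bottom): (1,1,1) with a≤c, −a<b≤a
g is negative-definite; reduce −g:
−g: translate: b→1 (≡-1 mod 2), so (1,-1,1)→(1,1,1)
−g: reduced (well bottom): (1,1,1) with a≤c, −a<b≤a
flip sign back: reduced form of g is (-1,-1,-1)
reduced forms (1, 1, 1) vs (-1, -1, -1) ⇒ inequivalent

no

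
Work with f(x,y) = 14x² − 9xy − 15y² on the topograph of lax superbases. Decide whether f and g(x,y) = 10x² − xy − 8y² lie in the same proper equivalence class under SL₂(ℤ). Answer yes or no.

D₁ = 921, D₂ = 321
discriminants differ ⇒ not SL₂(ℤ)-equivalent

no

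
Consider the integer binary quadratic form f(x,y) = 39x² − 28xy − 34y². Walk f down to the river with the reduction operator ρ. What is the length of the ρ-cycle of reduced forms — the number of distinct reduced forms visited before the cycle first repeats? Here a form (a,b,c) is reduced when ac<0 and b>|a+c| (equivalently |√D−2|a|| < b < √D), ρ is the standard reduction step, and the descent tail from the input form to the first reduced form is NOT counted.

D = 6088, ⌊√D⌋ = 78
descent: ρ → (-34,28,39)  [lands on river]
river: ρ → (39,50,-23)
river: ρ → (-23,42,47)
river: ρ → (47,52,-18)
river: ρ → (-18,56,41)
river: ρ → (41,26,-33)
river: ρ → (-33,40,34)
river: ρ → (34,28,-39)
river: ρ → (-39,50,23)
river: ρ → (23,42,-47)
river: ρ → (-47,52,18)
river: ρ → (18,56,-41)
river: ρ → (-41,26,33)
river: ρ → (33,40,-34)
ρ-cycle length = 14 (tail of 1 descent step not counted)

14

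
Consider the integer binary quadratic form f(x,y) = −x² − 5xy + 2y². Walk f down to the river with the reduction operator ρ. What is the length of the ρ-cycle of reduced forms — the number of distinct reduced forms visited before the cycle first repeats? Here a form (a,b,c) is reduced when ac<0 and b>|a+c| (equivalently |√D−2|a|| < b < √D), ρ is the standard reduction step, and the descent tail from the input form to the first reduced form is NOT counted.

D = 33, ⌊√D⌋ = 5
descent: ρ → (2,5,-1)  [lands on river]
river: ρ → (-1,5,2)
river: ρ → (2,3,-3)
river: ρ → (-3,3,2)
ρ-cycle length = 4 (tail of 1 descent step not counted)

4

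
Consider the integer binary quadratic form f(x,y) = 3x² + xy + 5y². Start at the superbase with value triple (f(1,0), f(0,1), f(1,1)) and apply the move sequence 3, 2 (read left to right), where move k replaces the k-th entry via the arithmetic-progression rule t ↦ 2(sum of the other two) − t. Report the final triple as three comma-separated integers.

start (3,5,9) = (f(1,0),f(0,1),f(1,1))
replace slot 3: 2·(3+5) − 9 = 7 → (3,5,7)
replace slot 2: 2·(3+7) − 5 = 15 → (3,15,7)

3,15,7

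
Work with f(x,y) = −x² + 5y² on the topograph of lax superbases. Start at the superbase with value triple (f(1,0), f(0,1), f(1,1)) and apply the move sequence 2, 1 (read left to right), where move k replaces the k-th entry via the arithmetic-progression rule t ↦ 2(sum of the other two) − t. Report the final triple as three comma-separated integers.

start (-1,5,4) = (f(1,0),f(0,1),f(1,1))
replace slot 2: 2·((-1)+4) − 5 = 1 → (-1,1,4)
replace slot 1: 2·(1+4) − (-1) = 11 → (11,1,4)

11,1,4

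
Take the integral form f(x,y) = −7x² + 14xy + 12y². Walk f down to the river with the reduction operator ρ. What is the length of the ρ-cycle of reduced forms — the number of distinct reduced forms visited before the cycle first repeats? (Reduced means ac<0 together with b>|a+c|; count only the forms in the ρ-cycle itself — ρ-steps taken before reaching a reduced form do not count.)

D = 532, ⌊√D⌋ = 23
river: ρ → (12,10,-9)
river: ρ → (-9,8,13)
river: ρ → (13,18,-4)
river: ρ → (-4,22,3)
river: ρ → (3,20,-11)
river: ρ → (-11,2,12)
river: ρ → (12,22,-1)
river: ρ → (-1,22,12)
river: ρ → (12,2,-11)
river: ρ → (-11,20,3)
river: ρ → (3,22,-4)
river: ρ → (-4,18,13)
river: ρ → (13,8,-9)
river: ρ → (-9,10,12)
river: ρ → (12,14,-7)
river: ρ → (-7,14,12)
ρ-cycle length = 16 (tail of 0 descent steps not counted)

16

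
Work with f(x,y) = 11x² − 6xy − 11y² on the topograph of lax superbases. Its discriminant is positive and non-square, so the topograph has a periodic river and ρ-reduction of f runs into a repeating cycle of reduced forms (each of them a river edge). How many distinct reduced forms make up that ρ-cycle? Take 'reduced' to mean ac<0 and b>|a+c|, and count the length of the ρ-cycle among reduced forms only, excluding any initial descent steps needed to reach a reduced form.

D = 520, ⌊√D⌋ = 22
descent: ρ → (-11,6,11)  [lands on river]
river: ρ → (11,16,-6)
river: ρ → (-6,20,5)
river: ρ → (5,20,-6)
river: ρ → (-6,16,11)
river: ρ → (11,6,-11)
river: ρ → (-11,16,6)
river: ρ → (6,20,-5)
river: ρ → (-5,20,6)
river: ρ → (6,16,-11)
ρ-cycle length = 10 (tail of 1 descent step not counted)

10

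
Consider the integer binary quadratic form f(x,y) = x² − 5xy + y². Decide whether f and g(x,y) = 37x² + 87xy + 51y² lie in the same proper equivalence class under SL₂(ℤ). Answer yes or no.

D₁ = 21, D₂ = 21
river cycle of f (length 2): (1, 3, -3), (-3, 3, 1)
river cycle of g (length 2): (1, 3, -3), (-3, 3, 1)
cycles coincide ⇒ equivalent

yes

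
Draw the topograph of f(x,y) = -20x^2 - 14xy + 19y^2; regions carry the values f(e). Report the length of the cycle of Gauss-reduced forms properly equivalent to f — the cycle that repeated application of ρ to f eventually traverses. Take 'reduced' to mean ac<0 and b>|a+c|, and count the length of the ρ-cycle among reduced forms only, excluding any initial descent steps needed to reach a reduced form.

D = 1716, ⌊√D⌋ = 41
descent: ρ → (19,14,-20)  [lands on river]
river: ρ → (-20,26,13)
river: ρ → (13,26,-20)
river: ρ → (-20,14,19)
river: ρ → (19,24,-15)
river: ρ → (-15,36,7)
river: ρ → (7,34,-20)
river: ρ → (-20,6,21)
river: ρ → (21,36,-5)
river: ρ → (-5,34,28)
river: ρ → (28,22,-11)
river: ρ → (-11,22,28)
river: ρ → (28,34,-5)
river: ρ → (-5,36,21)
river: ρ → (21,6,-20)
river: ρ → (-20,34,7)
river: ρ → (7,36,-15)
river: ρ → (-15,24,19)
ρ-cycle length = 18 (tail of 1 descent step not counted)

18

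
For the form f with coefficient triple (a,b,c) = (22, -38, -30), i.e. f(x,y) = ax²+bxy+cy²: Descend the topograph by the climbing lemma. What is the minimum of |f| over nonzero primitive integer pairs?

descent: ρ → (-30,38,22)  [lands on river]
river: ρ → (22,50,-18)
river: ρ → (-18,58,10)
river: ρ → (10,62,-6)
river: ρ → (-6,58,30)
river: ρ → (30,62,-2)
river: ρ → (-2,62,30)
river: ρ → (30,58,-6)
river: ρ → (-6,62,10)
river: ρ → (10,58,-18)
river: ρ → (-18,50,22)
river: ρ → (22,38,-30)
river: ρ → (-30,22,30)
river: ρ → (30,38,-22)
river: ρ → (-22,50,18)
river: ρ → (18,58,-10)
river: ρ → (-10,62,6)
river: ρ → (6,58,-30)
river: ρ → (-30,62,2)
river: ρ → (2,62,-30)
river: ρ → (-30,58,6)
river: ρ → (6,62,-10)
river: ρ → (-10,58,18)
river: ρ → (18,50,-22)
river: ρ → (-22,38,30)
river: ρ → (30,22,-30)
closes: descent 1, river 26
min |a| on river = 2

2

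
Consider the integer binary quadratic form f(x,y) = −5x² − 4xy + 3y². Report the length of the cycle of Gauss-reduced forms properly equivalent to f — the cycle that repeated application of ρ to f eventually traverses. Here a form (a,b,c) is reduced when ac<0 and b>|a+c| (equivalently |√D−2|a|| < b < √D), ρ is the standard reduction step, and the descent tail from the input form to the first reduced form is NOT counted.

D = 76, ⌊√D⌋ = 8
descent: ρ → (3,4,-5)  [lands on river]
river: ρ → (-5,6,2)
river: ρ → (2,6,-5)
river: ρ → (-5,4,3)
river: ρ → (3,8,-1)
river: ρ → (-1,8,3)
ρ-cycle length = 6 (tail of 1 descent step not counted)

6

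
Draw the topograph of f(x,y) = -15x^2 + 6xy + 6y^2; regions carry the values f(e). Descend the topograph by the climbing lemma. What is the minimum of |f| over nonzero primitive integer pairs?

descent: ρ → (6,18,-3)  [lands on river]
river: ρ → (-3,18,6)
closes: descent 1, river 2
min |a| on river = 3

3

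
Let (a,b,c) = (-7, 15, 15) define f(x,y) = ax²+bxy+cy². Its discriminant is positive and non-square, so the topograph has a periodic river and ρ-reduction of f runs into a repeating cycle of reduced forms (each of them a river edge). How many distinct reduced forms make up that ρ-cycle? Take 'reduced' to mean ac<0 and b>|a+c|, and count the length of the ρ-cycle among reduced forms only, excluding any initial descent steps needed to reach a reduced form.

D = 645, ⌊√D⌋ = 25
river: ρ → (15,15,-7)
river: ρ → (-7,13,17)
river: ρ → (17,21,-3)
river: ρ → (-3,21,17)
river: ρ → (17,13,-7)
river: ρ → (-7,15,15)
ρ-cycle length = 6 (tail of 0 descent steps not counted)

6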